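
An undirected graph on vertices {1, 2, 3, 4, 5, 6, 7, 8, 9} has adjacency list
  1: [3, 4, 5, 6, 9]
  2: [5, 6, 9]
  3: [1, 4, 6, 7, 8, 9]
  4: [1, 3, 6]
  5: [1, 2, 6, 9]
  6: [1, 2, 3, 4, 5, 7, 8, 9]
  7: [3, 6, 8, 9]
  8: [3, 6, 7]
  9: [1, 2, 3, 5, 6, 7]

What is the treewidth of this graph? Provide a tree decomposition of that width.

Treewidth 3.
One optimal decomposition is:
Bags: B1 = {1, 3, 6, 9}  B2 = {3, 6, 7, 9}  B3 = {1, 5, 6, 9}  B4 = {2, 5, 6, 9}  B5 = {3, 6, 7, 8}  B6 = {1, 3, 4, 6}
Tree: B1–B2, B1–B3, B3–B4, B2–B5, B1–B6

Each bag holds 4 vertices, so the decomposition has width 3, which upper-bounds the treewidth. Conversely, {2, 5, 6, 9} is a clique of size 4, and the vertices of any clique must share a bag in every tree decomposition; so some bag has ≥ 4 vertices and tw(G) ≥ 3. Hence tw(G) = 3 exactly.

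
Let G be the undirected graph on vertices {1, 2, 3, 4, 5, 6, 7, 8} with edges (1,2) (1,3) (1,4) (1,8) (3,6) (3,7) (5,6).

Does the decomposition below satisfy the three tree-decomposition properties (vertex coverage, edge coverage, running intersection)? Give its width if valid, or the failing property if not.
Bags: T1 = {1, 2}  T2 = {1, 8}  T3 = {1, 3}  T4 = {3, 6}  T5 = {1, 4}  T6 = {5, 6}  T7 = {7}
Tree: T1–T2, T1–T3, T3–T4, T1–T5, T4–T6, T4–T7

A tree decomposition must satisfy three properties: every vertex lies in some bag; for every edge, both endpoints lie together in some bag; and for every vertex, the bags containing it form a connected subtree. Here edge (3,7) lies in no bag, so the decomposition is invalid.

No — edge (3,7) lies in no bag.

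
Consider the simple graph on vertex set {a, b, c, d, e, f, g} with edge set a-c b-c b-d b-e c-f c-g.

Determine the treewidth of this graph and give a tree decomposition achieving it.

Each bag holds 2 vertices, so the decomposition has width 1, which upper-bounds the treewidth. Any graph with an edge has treewidth ≥ 1, and G has the edge d–b. Combining the bounds, tw(G) = 1.

Treewidth 1.
One optimal decomposition is:
Bags: B1 = {b, d}  B2 = {b, c}  B3 = {a, c}  B4 = {c, g}  B5 = {c, f}  B6 = {b, e}
Tree: B1–B2, B2–B3, B3–B4, B4–B5, B2–B6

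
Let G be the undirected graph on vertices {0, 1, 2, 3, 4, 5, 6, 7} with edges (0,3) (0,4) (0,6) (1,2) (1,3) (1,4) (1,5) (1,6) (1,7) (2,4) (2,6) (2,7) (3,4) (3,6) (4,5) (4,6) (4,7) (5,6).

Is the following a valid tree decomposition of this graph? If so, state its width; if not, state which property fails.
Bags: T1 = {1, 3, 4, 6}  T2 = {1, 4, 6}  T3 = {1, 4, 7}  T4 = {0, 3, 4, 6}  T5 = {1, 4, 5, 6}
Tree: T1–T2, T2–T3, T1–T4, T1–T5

No — vertex 2 appears in no bag.

A tree decomposition must satisfy three properties: every vertex lies in some bag; for every edge, both endpoints lie together in some bag; and for every vertex, the bags containing it form a connected subtree. Here vertex 2 appears in no bag, so the decomposition is invalid.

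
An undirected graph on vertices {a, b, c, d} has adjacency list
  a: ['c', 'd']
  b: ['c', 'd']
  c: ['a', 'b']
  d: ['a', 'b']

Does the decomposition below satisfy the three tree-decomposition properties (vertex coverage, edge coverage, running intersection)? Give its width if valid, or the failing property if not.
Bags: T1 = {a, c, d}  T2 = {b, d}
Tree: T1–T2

A tree decomposition must satisfy three properties: every vertex lies in some bag; for every edge, both endpoints lie together in some bag; and for every vertex, the bags containing it form a connected subtree. Here edge (c,b) lies in no bag, so the decomposition is invalid.

No — edge (c,b) lies in no bag.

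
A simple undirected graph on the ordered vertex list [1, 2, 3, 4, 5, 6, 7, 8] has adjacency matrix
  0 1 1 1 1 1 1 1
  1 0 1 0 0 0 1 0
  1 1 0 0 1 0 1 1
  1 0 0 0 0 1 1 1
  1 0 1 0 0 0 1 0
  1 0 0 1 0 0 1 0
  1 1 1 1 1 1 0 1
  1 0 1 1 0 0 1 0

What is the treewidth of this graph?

A width-3 tree decomposition is:
Bags: B1 = {1, 3, 7, 8}  B2 = {1, 4, 7, 8}  B3 = {1, 4, 6, 7}  B4 = {1, 3, 5, 7}  B5 = {1, 2, 3, 7}
Tree: B1–B2, B2–B3, B1–B4, B1–B5
Every bag has size at most 4, so the width is 4 − 1 = 3 and tw(G) ≤ 3. For the lower bound, the 4 vertices {1, 3, 7, 8} are pairwise adjacent, and any tree decomposition puts a clique entirely inside one bag — forcing width ≥ 3. Therefore the treewidth is 3.

3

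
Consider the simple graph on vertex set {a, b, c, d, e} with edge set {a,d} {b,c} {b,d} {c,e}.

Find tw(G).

A width-1 tree decomposition is:
Bags: B1 = {c, e}  B2 = {b, c}  B3 = {b, d}  B4 = {a, d}
Tree: B1–B2, B2–B3, B3–B4
Each bag holds 2 vertices, so the decomposition has width 1, which upper-bounds the treewidth. Since G has at least one edge (e.g. e–c), it is not an edgeless graph, so tw(G) ≥ 1. Hence tw(G) = 1 exactly.

1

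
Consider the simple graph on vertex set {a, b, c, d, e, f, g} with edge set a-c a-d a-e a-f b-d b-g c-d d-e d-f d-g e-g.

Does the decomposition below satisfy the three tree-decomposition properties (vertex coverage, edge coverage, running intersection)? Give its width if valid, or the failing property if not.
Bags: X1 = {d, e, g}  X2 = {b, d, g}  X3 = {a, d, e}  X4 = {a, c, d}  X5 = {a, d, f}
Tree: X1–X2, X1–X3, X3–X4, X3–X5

Every vertex of G appears in some bag (union = {a, b, c, d, e, f, g}); every edge is covered by a bag; and for each vertex v the set of bags containing v is connected in the bag tree. The decomposition is therefore valid. The largest bag has 3 vertices, so the width is 2.

Yes; width 2.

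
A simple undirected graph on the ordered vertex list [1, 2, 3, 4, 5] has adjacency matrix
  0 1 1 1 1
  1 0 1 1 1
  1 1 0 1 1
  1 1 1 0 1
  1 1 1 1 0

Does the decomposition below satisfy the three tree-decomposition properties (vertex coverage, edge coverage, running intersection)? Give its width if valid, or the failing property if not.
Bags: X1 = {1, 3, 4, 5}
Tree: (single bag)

A tree decomposition must satisfy three properties: every vertex lies in some bag; for every edge, both endpoints lie together in some bag; and for every vertex, the bags containing it form a connected subtree. Here vertex 2 appears in no bag, so the decomposition is invalid.

No — vertex 2 appears in no bag.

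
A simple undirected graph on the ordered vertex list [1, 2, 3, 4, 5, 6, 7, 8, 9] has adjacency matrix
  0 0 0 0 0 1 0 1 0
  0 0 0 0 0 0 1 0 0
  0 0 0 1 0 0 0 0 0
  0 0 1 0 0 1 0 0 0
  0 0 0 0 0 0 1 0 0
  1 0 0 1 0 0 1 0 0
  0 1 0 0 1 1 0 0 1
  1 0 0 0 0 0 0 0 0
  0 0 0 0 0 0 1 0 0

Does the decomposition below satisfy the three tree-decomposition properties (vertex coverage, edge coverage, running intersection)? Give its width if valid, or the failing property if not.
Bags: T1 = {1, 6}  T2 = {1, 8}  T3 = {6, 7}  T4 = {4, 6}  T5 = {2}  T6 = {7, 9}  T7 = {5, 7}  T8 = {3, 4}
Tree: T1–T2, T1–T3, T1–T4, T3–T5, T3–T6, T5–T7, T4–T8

A tree decomposition must satisfy three properties: every vertex lies in some bag; for every edge, both endpoints lie together in some bag; and for every vertex, the bags containing it form a connected subtree. Here edge (7,2) lies in no bag, so the decomposition is invalid.

No — edge (7,2) lies in no bag.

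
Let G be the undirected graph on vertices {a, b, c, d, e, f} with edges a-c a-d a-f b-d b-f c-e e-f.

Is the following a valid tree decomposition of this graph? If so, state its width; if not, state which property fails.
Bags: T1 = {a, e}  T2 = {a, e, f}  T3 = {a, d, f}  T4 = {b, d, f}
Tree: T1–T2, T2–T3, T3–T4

No — vertex c appears in no bag.

A tree decomposition must satisfy three properties: every vertex lies in some bag; for every edge, both endpoints lie together in some bag; and for every vertex, the bags containing it form a connected subtree. Here vertex c appears in no bag, so the decomposition is invalid.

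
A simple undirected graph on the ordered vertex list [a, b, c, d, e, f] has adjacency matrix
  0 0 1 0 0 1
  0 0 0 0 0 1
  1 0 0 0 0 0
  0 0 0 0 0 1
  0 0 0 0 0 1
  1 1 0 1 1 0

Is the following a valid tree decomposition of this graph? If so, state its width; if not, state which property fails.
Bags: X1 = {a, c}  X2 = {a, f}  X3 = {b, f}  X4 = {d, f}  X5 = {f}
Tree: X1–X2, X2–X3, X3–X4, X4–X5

No — vertex e appears in no bag.

A tree decomposition must satisfy three properties: every vertex lies in some bag; for every edge, both endpoints lie together in some bag; and for every vertex, the bags containing it form a connected subtree. Here vertex e appears in no bag, so the decomposition is invalid.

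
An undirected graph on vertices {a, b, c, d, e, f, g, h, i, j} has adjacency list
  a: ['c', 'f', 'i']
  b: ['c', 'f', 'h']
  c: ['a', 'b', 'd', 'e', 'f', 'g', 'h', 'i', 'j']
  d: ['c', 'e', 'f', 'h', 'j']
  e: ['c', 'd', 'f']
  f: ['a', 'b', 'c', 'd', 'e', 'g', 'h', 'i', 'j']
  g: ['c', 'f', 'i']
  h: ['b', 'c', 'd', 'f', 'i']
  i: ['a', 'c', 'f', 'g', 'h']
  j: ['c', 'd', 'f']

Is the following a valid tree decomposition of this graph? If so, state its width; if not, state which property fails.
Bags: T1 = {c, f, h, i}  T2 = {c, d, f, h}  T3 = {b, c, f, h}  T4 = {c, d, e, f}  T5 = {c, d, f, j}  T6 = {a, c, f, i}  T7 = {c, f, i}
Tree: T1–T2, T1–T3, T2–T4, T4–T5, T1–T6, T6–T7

No — vertex g appears in no bag.

A tree decomposition must satisfy three properties: every vertex lies in some bag; for every edge, both endpoints lie together in some bag; and for every vertex, the bags containing it form a connected subtree. Here vertex g appears in no bag, so the decomposition is invalid.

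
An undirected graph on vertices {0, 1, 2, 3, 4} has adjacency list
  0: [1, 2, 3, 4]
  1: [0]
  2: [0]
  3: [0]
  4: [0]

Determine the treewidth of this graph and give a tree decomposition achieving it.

The largest bag has 2 vertices, giving width 1; this decomposition certifies tw(G) ≤ 1. G has an edge, so its treewidth is at least 1. Combining the bounds, tw(G) = 1.

Treewidth 1.
Bags: B1 = {0, 2}  B2 = {0, 4}  B3 = {0, 3}  B4 = {0, 1}
Tree: B1–B2, B2–B3, B2–B4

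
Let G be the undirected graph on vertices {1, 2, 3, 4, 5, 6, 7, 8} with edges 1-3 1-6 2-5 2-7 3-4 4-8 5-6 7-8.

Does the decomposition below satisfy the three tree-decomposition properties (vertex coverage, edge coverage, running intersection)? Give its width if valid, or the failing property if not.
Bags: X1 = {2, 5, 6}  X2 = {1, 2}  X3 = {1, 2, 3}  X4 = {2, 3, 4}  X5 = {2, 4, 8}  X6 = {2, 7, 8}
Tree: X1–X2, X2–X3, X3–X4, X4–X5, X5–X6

A tree decomposition must satisfy three properties: every vertex lies in some bag; for every edge, both endpoints lie together in some bag; and for every vertex, the bags containing it form a connected subtree. Here edge (6,1) lies in no bag, so the decomposition is invalid.

No — edge (6,1) lies in no bag.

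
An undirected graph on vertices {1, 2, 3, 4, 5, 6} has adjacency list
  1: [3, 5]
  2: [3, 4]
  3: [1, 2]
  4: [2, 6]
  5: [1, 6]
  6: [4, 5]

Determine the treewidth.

2

A width-2 tree decomposition is:
Bags: B1 = {1, 2, 3}  B2 = {1, 2, 4}  B3 = {1, 4, 6}  B4 = {1, 5, 6}
Tree: B1–B2, B2–B3, B3–B4
The largest bag has 3 vertices, giving width 2; this decomposition certifies tw(G) ≤ 2. For the lower bound, G contains the cycle 1–3–2–4–6–5–1, so G is not a forest; only forests have treewidth ≤ 1, hence tw(G) ≥ 2. Combining the bounds, tw(G) = 2.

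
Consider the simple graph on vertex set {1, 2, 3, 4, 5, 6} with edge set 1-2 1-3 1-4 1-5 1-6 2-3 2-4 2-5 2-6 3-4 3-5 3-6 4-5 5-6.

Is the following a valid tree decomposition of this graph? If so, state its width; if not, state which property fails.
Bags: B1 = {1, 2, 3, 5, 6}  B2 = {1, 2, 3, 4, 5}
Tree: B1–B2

Vertex coverage: the bags together contain {1, 2, 3, 4, 5, 6}, the full vertex set. Edge coverage: each edge of G has both endpoints in at least one bag. Running intersection: for every vertex, the bags containing it form a connected subtree. All three properties hold, so this is a valid tree decomposition of width max|bag| − 1 = 4, and hence tw(G) ≤ 4.

Yes; width 4.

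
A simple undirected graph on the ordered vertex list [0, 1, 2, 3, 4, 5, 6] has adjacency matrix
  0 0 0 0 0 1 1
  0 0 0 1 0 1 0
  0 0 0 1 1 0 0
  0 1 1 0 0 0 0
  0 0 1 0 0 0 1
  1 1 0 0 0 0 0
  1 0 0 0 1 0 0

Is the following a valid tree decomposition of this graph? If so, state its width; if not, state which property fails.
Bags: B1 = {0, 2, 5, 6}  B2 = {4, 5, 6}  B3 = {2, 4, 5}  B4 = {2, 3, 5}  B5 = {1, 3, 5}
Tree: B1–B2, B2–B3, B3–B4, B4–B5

No — bags containing vertex 2 are not connected in the tree.

A tree decomposition must satisfy three properties: every vertex lies in some bag; for every edge, both endpoints lie together in some bag; and for every vertex, the bags containing it form a connected subtree. Here bags containing vertex 2 are not connected in the tree, so the decomposition is invalid.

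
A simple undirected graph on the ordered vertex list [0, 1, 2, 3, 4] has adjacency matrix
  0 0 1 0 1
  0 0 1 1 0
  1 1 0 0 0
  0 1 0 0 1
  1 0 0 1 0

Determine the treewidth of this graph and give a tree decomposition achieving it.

The largest bag has 3 vertices, giving width 2; this decomposition certifies tw(G) ≤ 2. Since 1–3–4–0–2–1 is a cycle in G, G is not acyclic. Forests are exactly the graphs of treewidth ≤ 1, so tw(G) ≥ 2. Combining the bounds, tw(G) = 2.

Treewidth 2.
One such decomposition:
Bags: B1 = {1, 3, 4}  B2 = {0, 1, 4}  B3 = {0, 1, 2}
Tree: B1–B2, B2–B3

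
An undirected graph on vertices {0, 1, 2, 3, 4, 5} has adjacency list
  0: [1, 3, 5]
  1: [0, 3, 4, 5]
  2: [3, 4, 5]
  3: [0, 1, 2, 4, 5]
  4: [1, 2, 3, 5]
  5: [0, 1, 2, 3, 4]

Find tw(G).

3

A width-3 tree decomposition is:
Bags: B1 = {1, 3, 4, 5}  B2 = {2, 3, 4, 5}  B3 = {0, 1, 3, 5}
Tree: B1–B2, B1–B3
Each bag holds 4 vertices, so the decomposition has width 3, which upper-bounds the treewidth. For the lower bound, the 4 vertices {0, 1, 3, 5} are pairwise adjacent, and any tree decomposition puts a clique entirely inside one bag — forcing width ≥ 3. Hence tw(G) = 3 exactly.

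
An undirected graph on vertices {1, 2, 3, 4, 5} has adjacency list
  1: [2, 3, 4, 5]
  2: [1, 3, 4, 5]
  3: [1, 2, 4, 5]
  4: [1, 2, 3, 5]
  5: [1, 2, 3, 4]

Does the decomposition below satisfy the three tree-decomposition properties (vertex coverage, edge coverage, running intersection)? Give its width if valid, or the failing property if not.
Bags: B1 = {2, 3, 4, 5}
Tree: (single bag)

A tree decomposition must satisfy three properties: every vertex lies in some bag; for every edge, both endpoints lie together in some bag; and for every vertex, the bags containing it form a connected subtree. Here vertex 1 appears in no bag, so the decomposition is invalid.

No — vertex 1 appears in no bag.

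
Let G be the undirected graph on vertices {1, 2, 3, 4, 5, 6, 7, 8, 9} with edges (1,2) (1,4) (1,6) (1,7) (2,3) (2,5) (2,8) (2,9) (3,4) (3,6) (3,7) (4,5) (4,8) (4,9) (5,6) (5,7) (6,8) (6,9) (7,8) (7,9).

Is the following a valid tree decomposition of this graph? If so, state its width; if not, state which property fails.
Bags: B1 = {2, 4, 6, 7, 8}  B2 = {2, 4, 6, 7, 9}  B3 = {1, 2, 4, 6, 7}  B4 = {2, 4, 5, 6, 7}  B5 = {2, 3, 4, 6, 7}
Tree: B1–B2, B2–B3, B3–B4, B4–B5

Vertex coverage: the bags together contain {1, 2, 3, 4, 5, 6, 7, 8, 9}, the full vertex set. Edge coverage: each edge of G has both endpoints in at least one bag. Running intersection: for every vertex, the bags containing it form a connected subtree. All three properties hold, so this is a valid tree decomposition of width max|bag| − 1 = 4, and hence tw(G) ≤ 4.

Yes; width 4.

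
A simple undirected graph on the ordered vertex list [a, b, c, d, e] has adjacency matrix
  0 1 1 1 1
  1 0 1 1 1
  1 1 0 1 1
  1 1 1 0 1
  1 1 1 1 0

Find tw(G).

4

A width-4 tree decomposition is:
Bags: B1 = {a, b, c, d, e}
Tree: (single bag)
A single bag containing all 5 vertices is trivially a valid decomposition of width 4. On the other hand G contains the 5-clique {a, b, c, d, e}. A clique must lie in a single bag of any decomposition, so no decomposition can have width below 4. Hence tw(G) = 4 exactly.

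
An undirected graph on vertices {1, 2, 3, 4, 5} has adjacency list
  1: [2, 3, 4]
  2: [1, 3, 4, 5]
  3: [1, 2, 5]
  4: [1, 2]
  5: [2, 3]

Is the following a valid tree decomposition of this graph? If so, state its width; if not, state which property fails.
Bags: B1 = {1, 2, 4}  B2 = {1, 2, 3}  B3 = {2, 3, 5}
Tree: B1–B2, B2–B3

Checking the three conditions: (i) the bags cover all of {1, 2, 3, 4, 5}; (ii) for each edge, some bag contains both endpoints; (iii) the bags containing any fixed vertex form a subtree. All hold, so the decomposition is valid with width 3 − 1 = 2.

Yes; width 2.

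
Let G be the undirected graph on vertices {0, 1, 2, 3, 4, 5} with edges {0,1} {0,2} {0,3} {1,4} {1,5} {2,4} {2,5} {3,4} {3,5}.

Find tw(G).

3

A width-3 tree decomposition is:
Bags: B1 = {0, 1, 4, 5}  B2 = {0, 2, 4, 5}  B3 = {0, 3, 4, 5}
Tree: B1–B2, B2–B3
Every bag has size at most 4, so the width is 4 − 1 = 3 and tw(G) ≤ 3. For the lower bound: the 4 vertex sets {0,1}, {2,4}, {5}, {3} are disjoint, each induces a connected subgraph, and every pair is joined by at least one edge of G. Contracting each set to a single vertex therefore yields K_{4} as a minor, and since treewidth is minor-monotone, tw(G) ≥ tw(K_{4}) = 3. Therefore the treewidth is 3.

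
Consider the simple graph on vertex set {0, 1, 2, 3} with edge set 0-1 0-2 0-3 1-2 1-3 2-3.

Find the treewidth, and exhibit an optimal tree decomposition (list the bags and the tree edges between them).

Treewidth 3.
One such decomposition:
Bags: B1 = {0, 1, 2, 3}
Tree: (single bag)

With just one bag of size 4, the width is 4 − 1 = 3, so tw(G) ≤ 3. On the other hand G contains the 4-clique {0, 1, 2, 3}. A clique must lie in a single bag of any decomposition, so no decomposition can have width below 3. Therefore the treewidth is 3.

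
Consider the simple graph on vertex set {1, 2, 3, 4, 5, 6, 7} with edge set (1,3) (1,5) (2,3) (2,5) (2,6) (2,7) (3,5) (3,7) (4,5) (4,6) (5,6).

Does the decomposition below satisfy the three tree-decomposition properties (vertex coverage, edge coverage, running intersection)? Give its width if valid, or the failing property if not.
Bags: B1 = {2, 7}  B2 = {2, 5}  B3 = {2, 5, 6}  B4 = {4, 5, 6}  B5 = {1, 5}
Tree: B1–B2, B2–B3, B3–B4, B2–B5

No — vertex 3 appears in no bag.

A tree decomposition must satisfy three properties: every vertex lies in some bag; for every edge, both endpoints lie together in some bag; and for every vertex, the bags containing it form a connected subtree. Here vertex 3 appears in no bag, so the decomposition is invalid.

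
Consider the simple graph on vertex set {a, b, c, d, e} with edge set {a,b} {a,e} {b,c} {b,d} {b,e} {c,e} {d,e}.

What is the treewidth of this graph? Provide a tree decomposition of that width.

Treewidth 2.
One such decomposition:
Bags: B1 = {b, d, e}  B2 = {a, b, e}  B3 = {b, c, e}
Tree: B1–B2, B2–B3

Each bag holds 3 vertices, so the decomposition has width 2, which upper-bounds the treewidth. For the lower bound, the 3 vertices {b, d, e} are pairwise adjacent, and any tree decomposition puts a clique entirely inside one bag — forcing width ≥ 2. Hence tw(G) = 2 exactly.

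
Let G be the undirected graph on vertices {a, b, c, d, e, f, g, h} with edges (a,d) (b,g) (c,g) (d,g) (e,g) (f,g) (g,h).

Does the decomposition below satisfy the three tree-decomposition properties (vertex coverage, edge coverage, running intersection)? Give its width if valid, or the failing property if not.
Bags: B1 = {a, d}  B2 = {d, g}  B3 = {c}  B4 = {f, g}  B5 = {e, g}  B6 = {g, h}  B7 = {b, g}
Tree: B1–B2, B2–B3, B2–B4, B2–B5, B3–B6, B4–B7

A tree decomposition must satisfy three properties: every vertex lies in some bag; for every edge, both endpoints lie together in some bag; and for every vertex, the bags containing it form a connected subtree. Here edge (g,c) lies in no bag, so the decomposition is invalid.

No — edge (g,c) lies in no bag.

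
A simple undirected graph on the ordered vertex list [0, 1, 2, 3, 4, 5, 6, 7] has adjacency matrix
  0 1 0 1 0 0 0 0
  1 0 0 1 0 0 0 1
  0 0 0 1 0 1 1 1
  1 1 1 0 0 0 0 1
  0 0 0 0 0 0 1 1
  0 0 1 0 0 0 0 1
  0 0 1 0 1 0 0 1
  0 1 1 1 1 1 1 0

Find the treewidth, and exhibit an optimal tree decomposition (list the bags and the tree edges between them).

Treewidth 2.
One optimal decomposition is:
Bags: B1 = {2, 3, 7}  B2 = {1, 3, 7}  B3 = {2, 6, 7}  B4 = {2, 5, 7}  B5 = {4, 6, 7}  B6 = {0, 1, 3}
Tree: B1–B2, B1–B3, B3–B4, B3–B5, B2–B6

The largest bag has 3 vertices, giving width 2; this decomposition certifies tw(G) ≤ 2. For the lower bound, the 3 vertices {0, 1, 3} are pairwise adjacent, and any tree decomposition puts a clique entirely inside one bag — forcing width ≥ 2. Combining the bounds, tw(G) = 2.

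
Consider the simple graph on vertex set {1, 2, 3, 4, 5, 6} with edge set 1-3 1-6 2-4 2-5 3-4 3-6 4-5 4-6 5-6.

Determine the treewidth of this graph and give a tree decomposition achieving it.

Each bag holds 3 vertices, so the decomposition has width 2, which upper-bounds the treewidth. For the lower bound, the 3 vertices {1, 3, 6} are pairwise adjacent, and any tree decomposition puts a clique entirely inside one bag — forcing width ≥ 2. Hence tw(G) = 2 exactly.

Treewidth 2.
One such decomposition:
Bags: B1 = {4, 5, 6}  B2 = {3, 4, 6}  B3 = {1, 3, 6}  B4 = {2, 4, 5}
Tree: B1–B2, B2–B3, B1–B4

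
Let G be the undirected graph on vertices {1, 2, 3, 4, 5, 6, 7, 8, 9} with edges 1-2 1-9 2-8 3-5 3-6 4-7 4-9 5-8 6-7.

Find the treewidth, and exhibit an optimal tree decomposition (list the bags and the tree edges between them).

Each bag holds 3 vertices, so the decomposition has width 2, which upper-bounds the treewidth. For the lower bound, G contains the cycle 7–6–3–5–8–2–1–9–4–7, so G is not a forest; only forests have treewidth ≤ 1, hence tw(G) ≥ 2. The upper and lower bounds meet at 2, so that is the treewidth.

Treewidth 2.
Bags: B1 = {3, 6, 7}  B2 = {3, 5, 7}  B3 = {5, 7, 8}  B4 = {2, 7, 8}  B5 = {1, 2, 7}  B6 = {1, 7, 9}  B7 = {4, 7, 9}
Tree: B1–B2, B2–B3, B3–B4, B4–B5, B5–B6, B6–B7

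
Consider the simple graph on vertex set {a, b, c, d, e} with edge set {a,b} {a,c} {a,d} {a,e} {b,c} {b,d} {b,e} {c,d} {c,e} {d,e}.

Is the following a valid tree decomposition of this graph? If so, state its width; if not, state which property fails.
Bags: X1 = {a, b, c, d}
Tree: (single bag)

A tree decomposition must satisfy three properties: every vertex lies in some bag; for every edge, both endpoints lie together in some bag; and for every vertex, the bags containing it form a connected subtree. Here vertex e appears in no bag, so the decomposition is invalid.

No — vertex e appears in no bag.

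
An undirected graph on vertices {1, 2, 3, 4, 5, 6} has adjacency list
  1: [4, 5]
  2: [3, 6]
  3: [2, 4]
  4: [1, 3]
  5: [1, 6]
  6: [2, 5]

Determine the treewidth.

2

A width-2 tree decomposition is:
Bags: B1 = {2, 3, 6}  B2 = {3, 4, 6}  B3 = {1, 4, 6}  B4 = {1, 5, 6}
Tree: B1–B2, B2–B3, B3–B4
Each bag holds 3 vertices, so the decomposition has width 2, which upper-bounds the treewidth. Since 6–2–3–4–1–5–6 is a cycle in G, G is not acyclic. Forests are exactly the graphs of treewidth ≤ 1, so tw(G) ≥ 2. Hence tw(G) = 2 exactly.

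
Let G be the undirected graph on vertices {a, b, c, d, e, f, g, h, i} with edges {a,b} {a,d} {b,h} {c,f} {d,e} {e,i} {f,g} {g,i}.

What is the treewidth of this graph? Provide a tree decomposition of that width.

Treewidth 1.
One such decomposition:
Bags: B1 = {c, f}  B2 = {f, g}  B3 = {g, i}  B4 = {e, i}  B5 = {d, e}  B6 = {a, d}  B7 = {a, b}  B8 = {b, h}
Tree: B1–B2, B2–B3, B3–B4, B4–B5, B5–B6, B6–B7, B7–B8

The largest bag has 2 vertices, giving width 1; this decomposition certifies tw(G) ≤ 1. Any graph with an edge has treewidth ≥ 1, and G has the edge c–f. Hence tw(G) = 1 exactly.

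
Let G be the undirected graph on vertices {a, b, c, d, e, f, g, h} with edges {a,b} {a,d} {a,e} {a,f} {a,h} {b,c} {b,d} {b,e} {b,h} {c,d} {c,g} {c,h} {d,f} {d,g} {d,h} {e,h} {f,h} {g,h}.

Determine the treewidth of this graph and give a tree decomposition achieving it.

Treewidth 3.
One such decomposition:
Bags: B1 = {a, b, d, h}  B2 = {a, d, f, h}  B3 = {a, b, e, h}  B4 = {b, c, d, h}  B5 = {c, d, g, h}
Tree: B1–B2, B1–B3, B1–B4, B4–B5

Every bag has size at most 4, so the width is 4 − 1 = 3 and tw(G) ≤ 3. Conversely, {c, d, g, h} is a clique of size 4, and the vertices of any clique must share a bag in every tree decomposition; so some bag has ≥ 4 vertices and tw(G) ≥ 3. The upper and lower bounds meet at 3, so that is the treewidth.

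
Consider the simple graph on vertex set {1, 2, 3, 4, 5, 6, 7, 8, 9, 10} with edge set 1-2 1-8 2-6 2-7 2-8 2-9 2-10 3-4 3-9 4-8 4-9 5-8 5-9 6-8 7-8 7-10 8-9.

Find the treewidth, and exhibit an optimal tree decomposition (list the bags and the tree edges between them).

Every bag has size at most 3, so the width is 3 − 1 = 2 and tw(G) ≤ 2. Conversely, {1, 2, 8} is a clique of size 3, and the vertices of any clique must share a bag in every tree decomposition; so some bag has ≥ 3 vertices and tw(G) ≥ 2. The upper and lower bounds meet at 2, so that is the treewidth.

Treewidth 2.
One such decomposition:
Bags: B1 = {5, 8, 9}  B2 = {2, 8, 9}  B3 = {2, 7, 8}  B4 = {4, 8, 9}  B5 = {1, 2, 8}  B6 = {2, 6, 8}  B7 = {2, 7, 10}  B8 = {3, 4, 9}
Tree: B1–B2, B2–B3, B2–B4, B3–B5, B5–B6, B3–B7, B4–B8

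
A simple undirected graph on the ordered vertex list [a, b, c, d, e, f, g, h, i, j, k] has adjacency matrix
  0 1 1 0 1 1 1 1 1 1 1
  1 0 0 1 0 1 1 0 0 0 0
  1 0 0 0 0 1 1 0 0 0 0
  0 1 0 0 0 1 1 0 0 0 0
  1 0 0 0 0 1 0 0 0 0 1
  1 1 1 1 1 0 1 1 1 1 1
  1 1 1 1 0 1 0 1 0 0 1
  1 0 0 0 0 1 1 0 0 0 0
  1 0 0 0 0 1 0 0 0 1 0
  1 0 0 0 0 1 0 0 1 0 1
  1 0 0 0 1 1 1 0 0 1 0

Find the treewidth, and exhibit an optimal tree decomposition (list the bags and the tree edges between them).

The largest bag has 4 vertices, giving width 3; this decomposition certifies tw(G) ≤ 3. On the other hand G contains the 4-clique {b, d, f, g}. A clique must lie in a single bag of any decomposition, so no decomposition can have width below 3. Hence tw(G) = 3 exactly.

Treewidth 3.
One such decomposition:
Bags: B1 = {a, f, g, k}  B2 = {a, f, j, k}  B3 = {a, f, i, j}  B4 = {a, c, f, g}  B5 = {a, e, f, k}  B6 = {a, b, f, g}  B7 = {b, d, f, g}  B8 = {a, f, g, h}
Tree: B1–B2, B2–B3, B1–B4, B2–B5, B4–B6, B6–B7, B1–B8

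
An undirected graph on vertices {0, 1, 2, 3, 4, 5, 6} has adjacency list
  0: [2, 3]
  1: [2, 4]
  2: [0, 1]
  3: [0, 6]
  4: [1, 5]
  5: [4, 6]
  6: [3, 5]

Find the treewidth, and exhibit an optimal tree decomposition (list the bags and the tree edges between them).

Treewidth 2.
Bags: B1 = {0, 2, 3}  B2 = {2, 3, 6}  B3 = {2, 5, 6}  B4 = {2, 4, 5}  B5 = {1, 2, 4}
Tree: B1–B2, B2–B3, B3–B4, B4–B5

Each bag holds 3 vertices, so the decomposition has width 2, which upper-bounds the treewidth. The edges 2–0–3–6–5–4–1–2 form a cycle, so G is not a tree and its treewidth is at least 2. The upper and lower bounds meet at 2, so that is the treewidth.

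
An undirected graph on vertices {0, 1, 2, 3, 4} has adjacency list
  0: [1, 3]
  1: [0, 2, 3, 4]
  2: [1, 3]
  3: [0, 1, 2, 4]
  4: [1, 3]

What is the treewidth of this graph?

2

A width-2 tree decomposition is:
Bags: B1 = {1, 2, 3}  B2 = {0, 1, 3}  B3 = {1, 3, 4}
Tree: B1–B2, B2–B3
Each bag holds 3 vertices, so the decomposition has width 2, which upper-bounds the treewidth. For the lower bound, the 3 vertices {0, 1, 3} are pairwise adjacent, and any tree decomposition puts a clique entirely inside one bag — forcing width ≥ 2. Combining the bounds, tw(G) = 2.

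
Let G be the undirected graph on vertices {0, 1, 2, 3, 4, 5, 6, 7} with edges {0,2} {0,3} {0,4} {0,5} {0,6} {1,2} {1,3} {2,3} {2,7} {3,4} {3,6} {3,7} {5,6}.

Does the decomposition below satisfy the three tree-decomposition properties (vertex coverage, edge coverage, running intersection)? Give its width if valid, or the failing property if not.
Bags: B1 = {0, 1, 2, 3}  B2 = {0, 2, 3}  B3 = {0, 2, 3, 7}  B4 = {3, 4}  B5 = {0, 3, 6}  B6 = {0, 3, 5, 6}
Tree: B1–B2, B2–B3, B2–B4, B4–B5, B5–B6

A tree decomposition must satisfy three properties: every vertex lies in some bag; for every edge, both endpoints lie together in some bag; and for every vertex, the bags containing it form a connected subtree. Here edge (0,4) lies in no bag, so the decomposition is invalid.

No — edge (0,4) lies in no bag.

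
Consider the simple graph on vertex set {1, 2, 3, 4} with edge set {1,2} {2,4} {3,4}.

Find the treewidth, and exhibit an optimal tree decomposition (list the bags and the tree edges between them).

Each bag holds 2 vertices, so the decomposition has width 1, which upper-bounds the treewidth. G has an edge, so its treewidth is at least 1. Hence tw(G) = 1 exactly.

Treewidth 1.
One optimal decomposition is:
Bags: B1 = {3, 4}  B2 = {2, 4}  B3 = {1, 2}
Tree: B1–B2, B2–B3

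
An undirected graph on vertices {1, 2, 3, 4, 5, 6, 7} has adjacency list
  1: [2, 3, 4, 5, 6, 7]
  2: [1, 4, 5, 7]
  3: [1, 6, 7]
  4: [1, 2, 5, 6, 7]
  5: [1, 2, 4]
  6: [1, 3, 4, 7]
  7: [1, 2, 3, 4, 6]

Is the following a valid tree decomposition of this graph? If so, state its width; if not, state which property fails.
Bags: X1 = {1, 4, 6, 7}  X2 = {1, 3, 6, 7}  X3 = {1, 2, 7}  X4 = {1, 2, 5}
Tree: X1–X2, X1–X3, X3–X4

No — edge (4,2) lies in no bag.

A tree decomposition must satisfy three properties: every vertex lies in some bag; for every edge, both endpoints lie together in some bag; and for every vertex, the bags containing it form a connected subtree. Here edge (4,2) lies in no bag, so the decomposition is invalid.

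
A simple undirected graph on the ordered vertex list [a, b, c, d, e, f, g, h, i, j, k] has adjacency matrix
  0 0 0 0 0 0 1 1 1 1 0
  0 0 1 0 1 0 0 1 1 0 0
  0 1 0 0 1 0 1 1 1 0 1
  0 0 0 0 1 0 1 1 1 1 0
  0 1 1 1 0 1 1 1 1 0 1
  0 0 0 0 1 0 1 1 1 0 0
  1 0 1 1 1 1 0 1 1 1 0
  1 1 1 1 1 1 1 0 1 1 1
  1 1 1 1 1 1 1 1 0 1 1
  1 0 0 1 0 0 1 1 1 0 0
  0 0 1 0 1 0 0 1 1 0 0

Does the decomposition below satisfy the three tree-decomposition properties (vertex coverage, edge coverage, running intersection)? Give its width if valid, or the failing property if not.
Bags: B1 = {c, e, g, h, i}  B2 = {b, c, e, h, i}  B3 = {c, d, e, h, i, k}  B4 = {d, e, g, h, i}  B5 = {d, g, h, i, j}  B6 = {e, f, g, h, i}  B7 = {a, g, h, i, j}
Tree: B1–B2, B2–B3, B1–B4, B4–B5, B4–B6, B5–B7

No — bags containing vertex d are not connected in the tree.

A tree decomposition must satisfy three properties: every vertex lies in some bag; for every edge, both endpoints lie together in some bag; and for every vertex, the bags containing it form a connected subtree. Here bags containing vertex d are not connected in the tree, so the decomposition is invalid.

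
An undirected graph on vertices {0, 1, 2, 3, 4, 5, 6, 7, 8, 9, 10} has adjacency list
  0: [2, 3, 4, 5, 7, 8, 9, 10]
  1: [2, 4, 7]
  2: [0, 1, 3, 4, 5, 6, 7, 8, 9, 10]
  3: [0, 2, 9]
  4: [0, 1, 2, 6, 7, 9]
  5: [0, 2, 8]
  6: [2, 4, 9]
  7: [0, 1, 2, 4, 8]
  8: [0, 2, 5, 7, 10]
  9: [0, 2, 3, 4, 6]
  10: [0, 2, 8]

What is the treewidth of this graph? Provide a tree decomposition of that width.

Every bag has size at most 4, so the width is 4 − 1 = 3 and tw(G) ≤ 3. Conversely, {0, 2, 8, 10} is a clique of size 4, and the vertices of any clique must share a bag in every tree decomposition; so some bag has ≥ 4 vertices and tw(G) ≥ 3. Combining the bounds, tw(G) = 3.

Treewidth 3.
One optimal decomposition is:
Bags: B1 = {0, 2, 7, 8}  B2 = {0, 2, 4, 7}  B3 = {0, 2, 4, 9}  B4 = {0, 2, 3, 9}  B5 = {1, 2, 4, 7}  B6 = {2, 4, 6, 9}  B7 = {0, 2, 8, 10}  B8 = {0, 2, 5, 8}
Tree: B1–B2, B2–B3, B3–B4, B2–B5, B3–B6, B1–B7, B7–B8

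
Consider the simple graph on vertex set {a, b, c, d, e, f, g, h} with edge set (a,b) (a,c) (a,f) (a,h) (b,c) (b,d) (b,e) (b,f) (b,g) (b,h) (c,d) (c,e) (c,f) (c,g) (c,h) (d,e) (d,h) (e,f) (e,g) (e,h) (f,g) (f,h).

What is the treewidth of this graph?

4

A width-4 tree decomposition is:
Bags: B1 = {b, c, d, e, h}  B2 = {b, c, e, f, h}  B3 = {a, b, c, f, h}  B4 = {b, c, e, f, g}
Tree: B1–B2, B2–B3, B2–B4
The largest bag has 5 vertices, giving width 4; this decomposition certifies tw(G) ≤ 4. For the lower bound, the 5 vertices {b, c, d, e, h} are pairwise adjacent, and any tree decomposition puts a clique entirely inside one bag — forcing width ≥ 4. Combining the bounds, tw(G) = 4.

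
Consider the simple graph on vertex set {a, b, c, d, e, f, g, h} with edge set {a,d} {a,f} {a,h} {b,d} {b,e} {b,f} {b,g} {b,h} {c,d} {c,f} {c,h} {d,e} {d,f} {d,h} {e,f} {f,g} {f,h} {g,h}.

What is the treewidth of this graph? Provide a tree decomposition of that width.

Treewidth 3.
Bags: B1 = {b, d, f, h}  B2 = {a, d, f, h}  B3 = {b, f, g, h}  B4 = {c, d, f, h}  B5 = {b, d, e, f}
Tree: B1–B2, B1–B3, B1–B4, B1–B5

The largest bag has 4 vertices, giving width 3; this decomposition certifies tw(G) ≤ 3. For the lower bound, the 4 vertices {b, d, e, f} are pairwise adjacent, and any tree decomposition puts a clique entirely inside one bag — forcing width ≥ 3. Therefore the treewidth is 3.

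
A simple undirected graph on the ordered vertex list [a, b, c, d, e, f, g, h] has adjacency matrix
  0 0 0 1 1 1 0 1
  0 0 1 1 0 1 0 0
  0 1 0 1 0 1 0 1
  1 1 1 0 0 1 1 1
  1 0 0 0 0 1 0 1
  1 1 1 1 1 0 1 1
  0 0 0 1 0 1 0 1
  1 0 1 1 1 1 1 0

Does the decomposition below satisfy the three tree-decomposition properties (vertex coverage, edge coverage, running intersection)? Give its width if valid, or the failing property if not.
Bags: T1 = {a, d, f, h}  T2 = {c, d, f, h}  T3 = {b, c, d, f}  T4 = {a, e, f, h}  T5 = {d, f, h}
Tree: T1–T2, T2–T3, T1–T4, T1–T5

A tree decomposition must satisfy three properties: every vertex lies in some bag; for every edge, both endpoints lie together in some bag; and for every vertex, the bags containing it form a connected subtree. Here vertex g appears in no bag, so the decomposition is invalid.

No — vertex g appears in no bag.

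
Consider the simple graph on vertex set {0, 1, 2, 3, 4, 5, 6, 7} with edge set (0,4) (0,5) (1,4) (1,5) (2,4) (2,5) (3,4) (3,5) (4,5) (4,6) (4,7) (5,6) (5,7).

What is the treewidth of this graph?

A width-2 tree decomposition is:
Bags: B1 = {3, 4, 5}  B2 = {1, 4, 5}  B3 = {4, 5, 6}  B4 = {2, 4, 5}  B5 = {4, 5, 7}  B6 = {0, 4, 5}
Tree: B1–B2, B2–B3, B2–B4, B2–B5, B3–B6
The largest bag has 3 vertices, giving width 2; this decomposition certifies tw(G) ≤ 2. On the other hand G contains the 3-clique {0, 4, 5}. A clique must lie in a single bag of any decomposition, so no decomposition can have width below 2. Hence tw(G) = 2 exactly.

2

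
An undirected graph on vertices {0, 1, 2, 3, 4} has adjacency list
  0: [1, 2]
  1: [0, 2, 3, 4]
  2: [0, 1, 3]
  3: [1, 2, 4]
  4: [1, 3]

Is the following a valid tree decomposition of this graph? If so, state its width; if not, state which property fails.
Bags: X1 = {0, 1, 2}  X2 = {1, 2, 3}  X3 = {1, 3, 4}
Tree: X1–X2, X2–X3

Yes; width 2.

Checking the three conditions: (i) the bags cover all of {0, 1, 2, 3, 4}; (ii) for each edge, some bag contains both endpoints; (iii) the bags containing any fixed vertex form a subtree. All hold, so the decomposition is valid with width 3 − 1 = 2.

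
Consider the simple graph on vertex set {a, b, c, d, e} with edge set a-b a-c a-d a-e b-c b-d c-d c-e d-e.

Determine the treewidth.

A width-3 tree decomposition is:
Bags: B1 = {a, b, c, d}  B2 = {a, c, d, e}
Tree: B1–B2
Every bag has size at most 4, so the width is 4 − 1 = 3 and tw(G) ≤ 3. On the other hand G contains the 4-clique {a, c, d, e}. A clique must lie in a single bag of any decomposition, so no decomposition can have width below 3. Hence tw(G) = 3 exactly.

3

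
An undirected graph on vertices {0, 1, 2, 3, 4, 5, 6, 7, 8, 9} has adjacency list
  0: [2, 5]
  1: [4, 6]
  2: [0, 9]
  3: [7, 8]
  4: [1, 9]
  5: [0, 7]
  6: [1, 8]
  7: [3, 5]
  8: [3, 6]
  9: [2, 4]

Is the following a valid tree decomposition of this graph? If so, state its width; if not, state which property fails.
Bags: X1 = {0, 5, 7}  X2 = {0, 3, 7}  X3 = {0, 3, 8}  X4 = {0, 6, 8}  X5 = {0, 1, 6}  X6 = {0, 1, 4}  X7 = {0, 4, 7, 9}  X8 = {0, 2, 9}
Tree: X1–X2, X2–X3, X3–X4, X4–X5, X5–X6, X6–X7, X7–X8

A tree decomposition must satisfy three properties: every vertex lies in some bag; for every edge, both endpoints lie together in some bag; and for every vertex, the bags containing it form a connected subtree. Here bags containing vertex 7 are not connected in the tree, so the decomposition is invalid.

No — bags containing vertex 7 are not connected in the tree.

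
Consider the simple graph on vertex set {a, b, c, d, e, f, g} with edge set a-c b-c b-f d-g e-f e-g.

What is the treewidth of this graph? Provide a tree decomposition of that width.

The largest bag has 2 vertices, giving width 1; this decomposition certifies tw(G) ≤ 1. G has an edge, so its treewidth is at least 1. The upper and lower bounds meet at 1, so that is the treewidth.

Treewidth 1.
Bags: B1 = {d, g}  B2 = {e, g}  B3 = {e, f}  B4 = {b, f}  B5 = {b, c}  B6 = {a, c}
Tree: B1–B2, B2–B3, B3–B4, B4–B5, B5–B6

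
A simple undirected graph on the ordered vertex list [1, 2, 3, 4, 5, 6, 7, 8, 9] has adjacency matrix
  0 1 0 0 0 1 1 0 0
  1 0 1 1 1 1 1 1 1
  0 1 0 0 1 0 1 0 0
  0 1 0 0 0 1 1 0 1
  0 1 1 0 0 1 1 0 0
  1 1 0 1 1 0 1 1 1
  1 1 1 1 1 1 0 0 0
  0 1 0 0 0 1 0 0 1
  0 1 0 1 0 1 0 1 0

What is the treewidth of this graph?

3

A width-3 tree decomposition is:
Bags: B1 = {2, 4, 6, 9}  B2 = {2, 4, 6, 7}  B3 = {1, 2, 6, 7}  B4 = {2, 5, 6, 7}  B5 = {2, 3, 5, 7}  B6 = {2, 6, 8, 9}
Tree: B1–B2, B2–B3, B3–B4, B4–B5, B1–B6
The largest bag has 4 vertices, giving width 3; this decomposition certifies tw(G) ≤ 3. For the lower bound, the 4 vertices {2, 3, 5, 7} are pairwise adjacent, and any tree decomposition puts a clique entirely inside one bag — forcing width ≥ 3. The upper and lower bounds meet at 3, so that is the treewidth.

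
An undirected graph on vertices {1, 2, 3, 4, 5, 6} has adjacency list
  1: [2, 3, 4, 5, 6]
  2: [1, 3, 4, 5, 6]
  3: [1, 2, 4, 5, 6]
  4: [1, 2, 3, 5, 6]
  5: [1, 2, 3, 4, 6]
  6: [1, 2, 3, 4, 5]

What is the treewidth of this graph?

5

A width-5 tree decomposition is:
Bags: B1 = {1, 2, 3, 4, 5, 6}
Tree: (single bag)
A single bag containing all 6 vertices is trivially a valid decomposition of width 5. On the other hand G contains the 6-clique {1, 2, 3, 4, 5, 6}. A clique must lie in a single bag of any decomposition, so no decomposition can have width below 5. Combining the bounds, tw(G) = 5.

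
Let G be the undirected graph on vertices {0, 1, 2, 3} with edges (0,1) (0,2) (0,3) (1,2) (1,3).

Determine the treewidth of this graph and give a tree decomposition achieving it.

Every bag has size at most 3, so the width is 3 − 1 = 2 and tw(G) ≤ 2. On the other hand G contains the 3-clique {0, 1, 2}. A clique must lie in a single bag of any decomposition, so no decomposition can have width below 2. Hence tw(G) = 2 exactly.

Treewidth 2.
One such decomposition:
Bags: B1 = {0, 1, 2}  B2 = {0, 1, 3}
Tree: B1–B2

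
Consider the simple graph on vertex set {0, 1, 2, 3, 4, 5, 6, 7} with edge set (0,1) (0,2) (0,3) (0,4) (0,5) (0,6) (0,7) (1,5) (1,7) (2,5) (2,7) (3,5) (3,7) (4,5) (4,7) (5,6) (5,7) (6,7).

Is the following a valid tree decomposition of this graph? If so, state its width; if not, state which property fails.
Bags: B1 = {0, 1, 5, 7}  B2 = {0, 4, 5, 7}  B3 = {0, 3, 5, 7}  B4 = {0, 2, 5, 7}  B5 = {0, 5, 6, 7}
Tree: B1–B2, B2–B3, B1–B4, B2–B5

Checking the three conditions: (i) the bags cover all of {0, 1, 2, 3, 4, 5, 6, 7}; (ii) for each edge, some bag contains both endpoints; (iii) the bags containing any fixed vertex form a subtree. All hold, so the decomposition is valid with width 4 − 1 = 3.

Yes; width 3.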